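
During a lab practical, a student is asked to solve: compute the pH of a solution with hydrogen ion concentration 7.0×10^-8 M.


pH = -log10([H+]) = -log10(7.0×10^-8)
= 8 - log10(7.0)
= 8 - 0.85
= 7.15

7.15


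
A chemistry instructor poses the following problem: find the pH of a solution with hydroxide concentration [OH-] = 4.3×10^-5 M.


pOH = -log10([OH-]) = -log10(4.3×10^-5)
= 5 - log10(4.3) = 4.37
pH = 14 - pOH = 14 - 4.37 = 9.63

9.63


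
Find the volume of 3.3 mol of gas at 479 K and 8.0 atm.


PV = nRT  (R = 0.08206 L·atm/(mol·K))
V = nRT/P = 3.3×0.08206×479/8.0
= 16.214 L

16.214 L


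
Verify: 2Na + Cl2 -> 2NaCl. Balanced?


Equation: 2Na + Cl2 -> 2NaCl
Check atoms: Cl: 2=2, Na: 2=2
Balanced

Yes, balanced


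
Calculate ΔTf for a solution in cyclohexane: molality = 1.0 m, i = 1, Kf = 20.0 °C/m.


ΔTf = Kf × m × i
= 20.0 × 1.0 × 1
= 20.0 °C

20.0 °C


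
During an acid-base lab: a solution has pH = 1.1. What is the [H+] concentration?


[H+] = 10^(-pH) = 10^(-1.1)
= 7.94×10^-2 M

7.94×10^-2 M


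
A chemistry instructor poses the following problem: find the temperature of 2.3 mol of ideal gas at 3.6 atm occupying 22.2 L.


PV = nRT  (R = 0.08206 L·atm/(mol·K))
T = PV/(nR) = 3.6×22.2/(2.3×0.08206)
= 79.92/0.188738
= 423.44 K

423.44 K


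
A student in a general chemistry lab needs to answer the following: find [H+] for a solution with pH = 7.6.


[H+] = 10^(-pH) = 10^(-7.6)
= 2.51×10^-8 M

2.51×10^-8 M


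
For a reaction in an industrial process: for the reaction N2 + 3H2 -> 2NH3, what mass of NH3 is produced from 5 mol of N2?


Mole ratio NH3:N2 = 2:1
n(NH3) = 5 × 2/1 = 10.000 mol
mass = 10.000 × 17.03 = 170.3 g

170.3 g


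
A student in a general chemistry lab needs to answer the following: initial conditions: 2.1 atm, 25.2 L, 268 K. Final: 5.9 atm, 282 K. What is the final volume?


P1V1/T1 = P2V2/T2
V2 = P1V1T2/(T1P2)
= 2.1×25.2×282/(268×5.9)
= 9.438 L

9.438 L


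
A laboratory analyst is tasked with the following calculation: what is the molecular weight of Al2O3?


M(Al2O3) = 2×26.98 + 3×16.0
= 53.96 + 48.0
= 101.96 g/mol

101.96 g/mol


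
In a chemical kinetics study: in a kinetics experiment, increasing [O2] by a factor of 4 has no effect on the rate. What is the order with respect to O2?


rate ∝ [O2]^n
rate ∝ [O2]^0
Order in O2: 0

0


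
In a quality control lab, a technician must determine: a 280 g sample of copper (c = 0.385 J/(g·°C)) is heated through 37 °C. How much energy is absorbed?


q = mcΔT = 280 × 0.385 × 37
= 3988.60 J

3988.60 J


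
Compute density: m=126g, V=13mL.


ρ = mass/volume
= 126/13
= 9.692 g/mL

9.692 g/mL


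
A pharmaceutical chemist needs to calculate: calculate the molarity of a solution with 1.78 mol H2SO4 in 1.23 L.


M = n/V = 1.78/1.23 = 1.447 mol/L

1.447 M


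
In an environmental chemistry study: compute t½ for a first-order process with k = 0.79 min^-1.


t½ = ln2/k = 0.693147/(0.79 min^-1)
= 0.8774 min

0.8774 min


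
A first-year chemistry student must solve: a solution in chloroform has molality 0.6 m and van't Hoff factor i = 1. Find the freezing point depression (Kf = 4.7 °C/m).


ΔTf = Kf × m × i
= 4.7 × 0.6 × 1
= 2.82 °C

2.82 °C


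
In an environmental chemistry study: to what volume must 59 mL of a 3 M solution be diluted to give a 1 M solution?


C1V1 = C2V2
3 × 59 = 1 × V2
V2 = 177/1 = 177.0 mL

177.0 mL


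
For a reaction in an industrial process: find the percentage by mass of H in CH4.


M(CH4) = 1×12.01 + 4×1.008 = 16.042 g/mol
Mass of H = 4 × 1.008 = 4.032 g/mol
% H = 4.032/16.042 × 100 = 25.13%

25.13%


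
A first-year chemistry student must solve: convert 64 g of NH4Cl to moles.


M(NH4Cl) = 53.49 g/mol
n = mass/M = 64/53.49 = 1.1965 mol

1.1965 mol


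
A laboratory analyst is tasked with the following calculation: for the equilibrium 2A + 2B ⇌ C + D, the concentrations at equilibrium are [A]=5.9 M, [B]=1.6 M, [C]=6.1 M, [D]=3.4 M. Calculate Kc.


Kc = [C][D]/([A]^2[B]^2)
= (6.1^1 × 3.4^1)/(5.9^2 × 1.6^2)
= 20.74/89.1136
= 0.2327

0.2327


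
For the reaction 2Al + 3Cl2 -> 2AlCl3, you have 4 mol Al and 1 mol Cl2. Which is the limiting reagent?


Mole ratio available / coefficient:
  Al: 4/2 = 2.000
  Cl2: 1/3 = 0.333
Smaller ratio is limiting.

Cl2


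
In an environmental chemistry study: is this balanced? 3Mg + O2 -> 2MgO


Equation: 3Mg + O2 -> 2MgO
Check atoms: Mg: 3≠2, O: 2=2
Not balanced

No, not balanced


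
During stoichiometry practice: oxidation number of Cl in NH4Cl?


halide: -1
Oxidation number: -1

-1


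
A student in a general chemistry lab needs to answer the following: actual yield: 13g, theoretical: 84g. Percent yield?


% yield = actual/theoretical × 100
= 13/84 × 100
= 15.48%

15.48%


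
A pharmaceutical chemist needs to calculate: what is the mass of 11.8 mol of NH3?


M(NH3) = 17.03 g/mol
mass = n × M = 11.8 × 17.03 = 200.95 g

200.95 g


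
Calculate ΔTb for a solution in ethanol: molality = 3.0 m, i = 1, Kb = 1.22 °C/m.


ΔTb = Kb × m × i
= 1.22 × 3.0 × 1
= 3.66 °C

3.66 °C


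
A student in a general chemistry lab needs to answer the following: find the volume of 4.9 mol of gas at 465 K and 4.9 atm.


PV = nRT  (R = 0.08206 L·atm/(mol·K))
V = nRT/P = 4.9×0.08206×465/4.9
= 38.158 L

38.158 L


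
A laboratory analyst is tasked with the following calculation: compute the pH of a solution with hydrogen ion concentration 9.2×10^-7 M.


pH = -log10([H+]) = -log10(9.2×10^-7)
= 7 - log10(9.2)
= 7 - 0.96
= 6.04

6.04


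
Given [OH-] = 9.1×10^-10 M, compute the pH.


pOH = -log10([OH-]) = -log10(9.1×10^-10)
= 10 - log10(9.1) = 9.04
pH = 14 - pOH = 14 - 9.04 = 4.96

4.96


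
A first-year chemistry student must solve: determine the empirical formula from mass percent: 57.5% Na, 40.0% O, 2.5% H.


Assume 100 g sample. Moles of each element:
  Na: 57.5/22.99 = 2.501 mol
  O: 40.0/16.0 = 2.5 mol
  H: 2.5/1.008 = 2.48 mol
Divide by smallest (2.48):
  Na: 2.501/2.48 = 1.01
  O: 2.5/2.48 = 1.01
  H: 2.48/2.48 = 1.0
Empirical formula: NaOH

NaOH


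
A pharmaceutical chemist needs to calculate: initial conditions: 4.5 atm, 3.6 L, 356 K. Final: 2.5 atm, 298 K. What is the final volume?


P1V1/T1 = P2V2/T2
V2 = P1V1T2/(T1P2)
= 4.5×3.6×298/(356×2.5)
= 5.424 L

5.424 L


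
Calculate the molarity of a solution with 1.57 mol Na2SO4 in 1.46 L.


M = n/V = 1.57/1.46 = 1.075 mol/L

1.075 M


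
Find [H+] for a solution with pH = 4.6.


[H+] = 10^(-pH) = 10^(-4.6)
= 2.51×10^-5 M

2.51×10^-5 M


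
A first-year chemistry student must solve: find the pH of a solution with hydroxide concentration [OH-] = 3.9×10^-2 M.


pOH = -log10([OH-]) = -log10(3.9×10^-2)
= 2 - log10(3.9) = 1.41
pH = 14 - pOH = 14 - 1.41 = 12.59

12.59


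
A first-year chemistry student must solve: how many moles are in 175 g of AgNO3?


M(AgNO3) = 169.88 g/mol
n = mass/M = 175/169.88 = 1.0301 mol

1.0301 mol


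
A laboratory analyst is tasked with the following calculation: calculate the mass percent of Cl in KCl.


M(KCl) = 1×39.1 + 1×35.45 = 74.55 g/mol
Mass of Cl = 1 × 35.45 = 35.45 g/mol
% Cl = 35.45/74.55 × 100 = 47.55%

47.55%


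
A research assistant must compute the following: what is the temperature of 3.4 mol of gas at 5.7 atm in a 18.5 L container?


PV = nRT  (R = 0.08206 L·atm/(mol·K))
T = PV/(nR) = 5.7×18.5/(3.4×0.08206)
= 105.45/0.279004
= 377.95 K

377.95 K


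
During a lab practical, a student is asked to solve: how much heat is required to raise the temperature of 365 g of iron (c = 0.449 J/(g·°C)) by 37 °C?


q = mcΔT = 365 × 0.449 × 37
= 6063.75 J

6063.75 J


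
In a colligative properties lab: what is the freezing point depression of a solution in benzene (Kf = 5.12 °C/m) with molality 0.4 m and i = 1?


ΔTf = Kf × m × i
= 5.12 × 0.4 × 1
= 2.048 °C

2.048 °C


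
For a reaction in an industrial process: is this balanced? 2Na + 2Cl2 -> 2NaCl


Equation: 2Na + 2Cl2 -> 2NaCl
Check atoms: Cl: 4≠2, Na: 2=2
Not balanced

No, not balanced


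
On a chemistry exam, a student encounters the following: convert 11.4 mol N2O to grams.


M(N2O) = 44.02 g/mol
mass = n × M = 11.4 × 44.02 = 501.83 g

501.83 g


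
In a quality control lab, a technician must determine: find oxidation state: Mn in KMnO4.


(+1) + x + 4(-2) = 0, so x = +7
Oxidation number: +7

+7


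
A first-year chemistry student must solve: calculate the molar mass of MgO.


M(MgO) = 1×24.31 + 1×16.0
= 24.31 + 16.0
= 40.31 g/mol

40.31 g/mol


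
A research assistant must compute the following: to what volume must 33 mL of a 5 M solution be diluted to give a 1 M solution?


C1V1 = C2V2
5 × 33 = 1 × V2
V2 = 165/1 = 165.0 mL

165.0 mL


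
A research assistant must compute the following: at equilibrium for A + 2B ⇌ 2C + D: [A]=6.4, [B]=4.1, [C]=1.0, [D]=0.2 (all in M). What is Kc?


Kc = [C]^2[D]/([A][B]^2)
= (1.0^2 × 0.2^1)/(6.4^1 × 4.1^2)
= 0.2/107.584
= 0.001859

0.001859


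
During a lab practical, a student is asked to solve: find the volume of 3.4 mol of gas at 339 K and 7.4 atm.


PV = nRT  (R = 0.08206 L·atm/(mol·K))
V = nRT/P = 3.4×0.08206×339/7.4
= 12.781 L

12.781 L


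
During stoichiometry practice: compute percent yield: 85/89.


% yield = actual/theoretical × 100
= 85/89 × 100
= 95.51%

95.51%


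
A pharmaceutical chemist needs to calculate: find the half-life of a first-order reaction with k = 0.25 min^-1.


t½ = ln2/k = 0.693147/(0.25 min^-1)
= 2.773 min

2.773 min


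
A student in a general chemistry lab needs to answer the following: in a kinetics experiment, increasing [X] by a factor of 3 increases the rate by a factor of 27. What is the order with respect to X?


rate ∝ [X]^n
3^n = 27 → n = 3
Order in X: 3

3


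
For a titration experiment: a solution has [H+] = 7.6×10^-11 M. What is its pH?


pH = -log10([H+]) = -log10(7.6×10^-11)
= 11 - log10(7.6)
= 11 - 0.88
= 10.12

10.12


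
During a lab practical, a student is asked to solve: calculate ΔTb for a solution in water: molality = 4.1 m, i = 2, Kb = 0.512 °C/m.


ΔTb = Kb × m × i
= 0.512 × 4.1 × 2
= 4.1984 °C

4.1984 °C


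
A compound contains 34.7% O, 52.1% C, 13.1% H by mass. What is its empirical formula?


Assume 100 g sample. Moles of each element:
  O: 34.7/16.0 = 2.169 mol
  C: 52.1/12.01 = 4.338 mol
  H: 13.1/1.008 = 12.996 mol
Divide by smallest (2.169):
  O: 2.169/2.169 = 1.0
  C: 4.338/2.169 = 2.0
  H: 12.996/2.169 = 5.99
Empirical formula: C2H6O

C2H6O


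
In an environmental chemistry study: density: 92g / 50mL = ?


ρ = mass/volume
= 92/50
= 1.84 g/mL

1.84 g/mL


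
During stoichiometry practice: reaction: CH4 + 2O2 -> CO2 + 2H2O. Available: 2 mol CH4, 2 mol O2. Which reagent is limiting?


Mole ratio available / coefficient:
  CH4: 2/1 = 2.000
  O2: 2/2 = 1.000
Smaller ratio is limiting.

O2


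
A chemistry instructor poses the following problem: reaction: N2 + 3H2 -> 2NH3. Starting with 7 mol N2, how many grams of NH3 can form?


Mole ratio NH3:N2 = 2:1
n(NH3) = 7 × 2/1 = 14.000 mol
mass = 14.000 × 17.03 = 238.42 g

238.42 g


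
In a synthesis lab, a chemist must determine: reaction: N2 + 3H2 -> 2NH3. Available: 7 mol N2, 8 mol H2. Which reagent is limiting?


Mole ratio available / coefficient:
  N2: 7/1 = 7.000
  H2: 8/3 = 2.667
Smaller ratio is limiting.

H2


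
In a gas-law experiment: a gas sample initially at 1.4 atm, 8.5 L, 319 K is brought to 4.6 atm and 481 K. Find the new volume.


P1V1/T1 = P2V2/T2
V2 = P1V1T2/(T1P2)
= 1.4×8.5×481/(319×4.6)
= 3.901 L

3.901 L


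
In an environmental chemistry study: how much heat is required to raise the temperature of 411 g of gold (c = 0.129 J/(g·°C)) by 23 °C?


q = mcΔT = 411 × 0.129 × 23
= 1219.44 J

1219.44 J


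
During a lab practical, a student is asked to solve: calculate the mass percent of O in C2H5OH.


M(C2H5OH) = 2×12.01 + 6×1.008 + 1×16.0 = 46.068 g/mol
Mass of O = 1 × 16.0 = 16.00 g/mol
% O = 16.00/46.068 × 100 = 34.73%

34.73%


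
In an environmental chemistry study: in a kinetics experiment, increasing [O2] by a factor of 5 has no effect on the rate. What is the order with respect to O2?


rate ∝ [O2]^n
rate ∝ [O2]^0
Order in O2: 0

0


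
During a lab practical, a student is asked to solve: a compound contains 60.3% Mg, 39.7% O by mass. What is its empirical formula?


Assume 100 g sample. Moles of each element:
  Mg: 60.3/24.31 = 2.48 mol
  O: 39.7/16.0 = 2.481 mol
Divide by smallest (2.48):
  Mg: 2.48/2.48 = 1.0
  O: 2.481/2.48 = 1.0
Empirical formula: MgO

MgO


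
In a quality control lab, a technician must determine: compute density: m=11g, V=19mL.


ρ = mass/volume
= 11/19
= 0.579 g/mL

0.579 g/mL


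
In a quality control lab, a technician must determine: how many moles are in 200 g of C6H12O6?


M(C6H12O6) = 180.16 g/mol
n = mass/M = 200/180.16 = 1.1101 mol

1.1101 mol


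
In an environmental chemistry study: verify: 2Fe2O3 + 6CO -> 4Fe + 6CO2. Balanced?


Equation: 2Fe2O3 + 6CO -> 4Fe + 6CO2
Check atoms: C: 6=6, Fe: 4=4, O: 12=12
Balanced

Yes, balanced


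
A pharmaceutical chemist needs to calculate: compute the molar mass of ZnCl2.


M(ZnCl2) = 1×65.38 + 2×35.45
= 65.38 + 70.9
= 136.28 g/mol

136.28 g/mol


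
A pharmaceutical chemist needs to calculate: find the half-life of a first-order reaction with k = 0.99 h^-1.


t½ = ln2/k = 0.693147/(0.99 h^-1)
= 0.7001 h

0.7001 h


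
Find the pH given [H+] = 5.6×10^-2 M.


pH = -log10([H+]) = -log10(5.6×10^-2)
= 2 - log10(5.6)
= 2 - 0.75
= 1.25

1.25


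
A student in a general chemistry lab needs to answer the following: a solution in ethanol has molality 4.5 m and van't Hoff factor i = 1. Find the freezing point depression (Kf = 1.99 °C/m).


ΔTf = Kf × m × i
= 1.99 × 4.5 × 1
= 8.955 °C

8.955 °C


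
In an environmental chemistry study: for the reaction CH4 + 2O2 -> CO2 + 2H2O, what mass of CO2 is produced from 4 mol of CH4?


Mole ratio CO2:CH4 = 1:1
n(CO2) = 4 × 1/1 = 4.000 mol
mass = 4.000 × 44.01 = 176.04 g

176.04 g


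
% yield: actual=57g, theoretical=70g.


% yield = actual/theoretical × 100
= 57/70 × 100
= 81.43%

81.43%


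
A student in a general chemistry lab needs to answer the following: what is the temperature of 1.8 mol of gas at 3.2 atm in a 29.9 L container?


PV = nRT  (R = 0.08206 L·atm/(mol·K))
T = PV/(nR) = 3.2×29.9/(1.8×0.08206)
= 95.68/0.147708
= 647.76 K

647.76 K


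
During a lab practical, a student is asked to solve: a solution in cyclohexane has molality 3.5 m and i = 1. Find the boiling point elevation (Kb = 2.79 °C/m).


ΔTb = Kb × m × i
= 2.79 × 3.5 × 1
= 9.765 °C

9.765 °C


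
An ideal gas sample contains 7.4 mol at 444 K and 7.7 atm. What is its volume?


PV = nRT  (R = 0.08206 L·atm/(mol·K))
V = nRT/P = 7.4×0.08206×444/7.7
= 35.015 L

35.015 L


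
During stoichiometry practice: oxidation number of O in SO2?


O is usually -2
Oxidation number: -2

-2


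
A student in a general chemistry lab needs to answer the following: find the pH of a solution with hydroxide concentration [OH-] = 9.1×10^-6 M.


pOH = -log10([OH-]) = -log10(9.1×10^-6)
= 6 - log10(9.1) = 5.04
pH = 14 - pOH = 14 - 5.04 = 8.96

8.96


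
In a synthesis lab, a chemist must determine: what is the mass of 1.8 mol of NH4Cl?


M(NH4Cl) = 53.49 g/mol
mass = n × M = 1.8 × 53.49 = 96.28 g

96.28 g


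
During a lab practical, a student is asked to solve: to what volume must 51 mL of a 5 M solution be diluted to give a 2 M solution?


C1V1 = C2V2
5 × 51 = 2 × V2
V2 = 255/2 = 127.5 mL

127.5 mL


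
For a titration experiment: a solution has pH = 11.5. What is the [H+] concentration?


[H+] = 10^(-pH) = 10^(-11.5)
= 3.16×10^-12 M

3.16×10^-12 M


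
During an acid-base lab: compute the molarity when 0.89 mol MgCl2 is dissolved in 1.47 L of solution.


M = n/V = 0.89/1.47 = 0.605 mol/L

0.605 M


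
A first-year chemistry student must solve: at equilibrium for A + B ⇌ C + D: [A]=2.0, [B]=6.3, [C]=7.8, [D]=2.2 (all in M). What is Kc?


Kc = [C][D]/([A][B])
= (7.8^1 × 2.2^1)/(2.0^1 × 6.3^1)
= 17.16/12.6
= 1.362

1.362


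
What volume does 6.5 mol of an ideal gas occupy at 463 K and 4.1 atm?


PV = nRT  (R = 0.08206 L·atm/(mol·K))
V = nRT/P = 6.5×0.08206×463/4.1
= 60.234 L

60.234 L


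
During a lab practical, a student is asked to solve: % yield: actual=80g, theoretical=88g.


% yield = actual/theoretical × 100
= 80/88 × 100
= 90.91%

90.91%


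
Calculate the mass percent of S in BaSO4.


M(BaSO4) = 1×137.33 + 1×32.07 + 4×16.0 = 233.40 g/mol
Mass of S = 1 × 32.07 = 32.07 g/mol
% S = 32.07/233.40 × 100 = 13.74%

13.74%


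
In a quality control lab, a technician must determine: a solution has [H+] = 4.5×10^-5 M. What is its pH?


pH = -log10([H+]) = -log10(4.5×10^-5)
= 5 - log10(4.5)
= 5 - 0.65
= 4.35

4.35


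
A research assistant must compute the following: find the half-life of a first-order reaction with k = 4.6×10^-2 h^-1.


t½ = ln2/k = 0.693147/(4.6×10^-2 h^-1)
= 15.07 h

15.07 h


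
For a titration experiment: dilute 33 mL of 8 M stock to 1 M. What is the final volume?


C1V1 = C2V2
8 × 33 = 1 × V2
V2 = 264/1 = 264.0 mL

264.0 mL


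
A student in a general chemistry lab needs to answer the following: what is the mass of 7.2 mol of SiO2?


M(SiO2) = 60.09 g/mol
mass = n × M = 7.2 × 60.09 = 432.65 g

432.65 g


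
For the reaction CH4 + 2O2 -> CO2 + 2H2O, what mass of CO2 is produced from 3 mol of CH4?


Mole ratio CO2:CH4 = 1:1
n(CO2) = 3 × 1/1 = 3.000 mol
mass = 3.000 × 44.01 = 132.03 g

132.03 g


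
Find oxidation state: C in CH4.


x + 4(+1) = 0, so x = -4
Oxidation number: -4

-4


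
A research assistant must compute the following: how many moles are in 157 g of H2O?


M(H2O) = 18.02 g/mol
n = mass/M = 157/18.02 = 8.7125 mol

8.7125 mol


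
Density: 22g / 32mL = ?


ρ = mass/volume
= 22/32
= 0.688 g/mL

0.688 g/mL


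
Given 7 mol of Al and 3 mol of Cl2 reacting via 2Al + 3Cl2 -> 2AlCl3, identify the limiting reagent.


Mole ratio available / coefficient:
  Al: 7/2 = 3.500
  Cl2: 3/3 = 1.000
Smaller ratio is limiting.

Cl2


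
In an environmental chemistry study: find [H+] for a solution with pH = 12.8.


[H+] = 10^(-pH) = 10^(-12.8)
= 1.58×10^-13 M

1.58×10^-13 M


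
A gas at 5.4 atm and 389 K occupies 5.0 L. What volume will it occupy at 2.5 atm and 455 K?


P1V1/T1 = P2V2/T2
V2 = P1V1T2/(T1P2)
= 5.4×5.0×455/(389×2.5)
= 12.632 L

12.632 L


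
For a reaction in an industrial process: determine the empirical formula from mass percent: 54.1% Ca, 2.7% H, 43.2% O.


Assume 100 g sample. Moles of each element:
  Ca: 54.1/40.08 = 1.35 mol
  H: 2.7/1.008 = 2.679 mol
  O: 43.2/16.0 = 2.7 mol
Divide by smallest (1.35):
  Ca: 1.35/1.35 = 1.0
  H: 2.679/1.35 = 1.98
  O: 2.7/1.35 = 2.0
Empirical formula: CaO2H2

CaO2H2


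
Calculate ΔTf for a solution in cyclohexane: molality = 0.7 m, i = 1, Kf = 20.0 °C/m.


ΔTf = Kf × m × i
= 20.0 × 0.7 × 1
= 14.0 °C

14.0 °C


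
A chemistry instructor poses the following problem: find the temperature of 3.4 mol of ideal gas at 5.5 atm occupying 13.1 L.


PV = nRT  (R = 0.08206 L·atm/(mol·K))
T = PV/(nR) = 5.5×13.1/(3.4×0.08206)
= 72.05/0.279004
= 258.24 K

258.24 K


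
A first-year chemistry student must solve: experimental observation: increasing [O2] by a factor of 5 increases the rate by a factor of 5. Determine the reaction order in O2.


rate ∝ [O2]^n
5^n = 5 → n = 1
Order in O2: 1

1


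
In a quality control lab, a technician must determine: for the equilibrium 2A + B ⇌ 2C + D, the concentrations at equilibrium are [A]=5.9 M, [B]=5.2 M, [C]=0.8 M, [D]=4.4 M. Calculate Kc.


Kc = [C]^2[D]/([A]^2[B])
= (0.8^2 × 4.4^1)/(5.9^2 × 5.2^1)
= 2.816/181.012
= 0.01556

0.01556


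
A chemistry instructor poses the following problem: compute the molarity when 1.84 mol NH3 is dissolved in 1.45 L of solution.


M = n/V = 1.84/1.45 = 1.269 mol/L

1.269 M


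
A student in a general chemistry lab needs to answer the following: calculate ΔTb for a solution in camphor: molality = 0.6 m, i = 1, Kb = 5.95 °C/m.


ΔTb = Kb × m × i
= 5.95 × 0.6 × 1
= 3.57 °C

3.57 °C


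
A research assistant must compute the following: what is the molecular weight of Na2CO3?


M(Na2CO3) = 2×22.99 + 1×12.01 + 3×16.0
= 45.98 + 12.01 + 48.0
= 105.99 g/mol

105.99 g/mol


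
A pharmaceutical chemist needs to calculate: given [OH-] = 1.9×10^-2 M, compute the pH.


pOH = -log10([OH-]) = -log10(1.9×10^-2)
= 2 - log10(1.9) = 1.72
pH = 14 - pOH = 14 - 1.72 = 12.28

12.28


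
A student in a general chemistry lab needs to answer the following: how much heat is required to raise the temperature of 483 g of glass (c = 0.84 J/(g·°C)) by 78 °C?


q = mcΔT = 483 × 0.84 × 78
= 31646.16 J

31646.16 J


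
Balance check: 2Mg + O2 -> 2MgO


Equation: 2Mg + O2 -> 2MgO
Check atoms: Mg: 2=2, O: 2=2
Balanced

Yes, balanced


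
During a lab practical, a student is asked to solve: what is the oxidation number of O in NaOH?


O is usually -2
Oxidation number: -2

-2


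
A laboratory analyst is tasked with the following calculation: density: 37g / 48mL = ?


ρ = mass/volume
= 37/48
= 0.771 g/mL

0.771 g/mL


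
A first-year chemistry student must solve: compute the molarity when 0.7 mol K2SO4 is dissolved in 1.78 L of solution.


M = n/V = 0.7/1.78 = 0.393 mol/L

0.393 M


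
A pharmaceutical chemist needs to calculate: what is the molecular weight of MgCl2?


M(MgCl2) = 1×24.31 + 2×35.45
= 24.31 + 70.9
= 95.21 g/mol

95.21 g/mol


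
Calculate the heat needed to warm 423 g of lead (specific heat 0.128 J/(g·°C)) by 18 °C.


q = mcΔT = 423 × 0.128 × 18
= 974.59 J

974.59 J


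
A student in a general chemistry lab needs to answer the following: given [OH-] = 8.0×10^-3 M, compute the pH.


pOH = -log10([OH-]) = -log10(8.0×10^-3)
= 3 - log10(8.0) = 2.1
pH = 14 - pOH = 14 - 2.1 = 11.9

11.9


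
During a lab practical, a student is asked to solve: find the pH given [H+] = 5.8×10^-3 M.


pH = -log10([H+]) = -log10(5.8×10^-3)
= 3 - log10(5.8)
= 3 - 0.76
= 2.24

2.24


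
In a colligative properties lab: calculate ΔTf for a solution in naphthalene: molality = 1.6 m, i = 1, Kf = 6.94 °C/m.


ΔTf = Kf × m × i
= 6.94 × 1.6 × 1
= 11.104 °C

11.104 °C


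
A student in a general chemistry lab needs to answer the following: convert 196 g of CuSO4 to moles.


M(CuSO4) = 159.62 g/mol
n = mass/M = 196/159.62 = 1.2279 mol

1.2279 mol


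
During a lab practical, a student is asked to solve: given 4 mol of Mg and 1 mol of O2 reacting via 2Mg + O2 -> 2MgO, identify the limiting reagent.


Mole ratio available / coefficient:
  Mg: 4/2 = 2.000
  O2: 1/1 = 1.000
Smaller ratio is limiting.

O2


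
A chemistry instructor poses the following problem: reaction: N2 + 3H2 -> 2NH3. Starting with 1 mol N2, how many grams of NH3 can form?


Mole ratio NH3:N2 = 2:1
n(NH3) = 1 × 2/1 = 2.000 mol
mass = 2.000 × 17.03 = 34.06 g

34.06 g


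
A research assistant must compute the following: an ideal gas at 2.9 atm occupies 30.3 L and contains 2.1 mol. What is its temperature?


PV = nRT  (R = 0.08206 L·atm/(mol·K))
T = PV/(nR) = 2.9×30.3/(2.1×0.08206)
= 87.87/0.172326
= 509.91 K

509.91 K


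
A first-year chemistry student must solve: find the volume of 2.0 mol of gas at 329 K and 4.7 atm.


PV = nRT  (R = 0.08206 L·atm/(mol·K))
V = nRT/P = 2.0×0.08206×329/4.7
= 11.488 L

11.488 L


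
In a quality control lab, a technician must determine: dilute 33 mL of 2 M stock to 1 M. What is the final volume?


C1V1 = C2V2
2 × 33 = 1 × V2
V2 = 66/1 = 66.0 mL

66.0 mL


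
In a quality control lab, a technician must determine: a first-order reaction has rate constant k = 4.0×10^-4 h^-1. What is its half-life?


t½ = ln2/k = 0.693147/(4.0×10^-4 h^-1)
= 1733 h

1733 h


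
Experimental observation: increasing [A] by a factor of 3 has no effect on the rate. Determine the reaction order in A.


rate ∝ [A]^n
rate ∝ [A]^0
Order in A: 0

0


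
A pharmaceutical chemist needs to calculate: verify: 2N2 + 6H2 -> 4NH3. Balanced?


Equation: 2N2 + 6H2 -> 4NH3
Check atoms: H: 12=12, N: 4=4
Balanced

Yes, balanced


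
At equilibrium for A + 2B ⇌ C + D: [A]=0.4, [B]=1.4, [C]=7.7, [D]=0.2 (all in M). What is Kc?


Kc = [C][D]/([A][B]^2)
= (7.7^1 × 0.2^1)/(0.4^1 × 1.4^2)
= 1.54/0.784
= 1.964

1.964


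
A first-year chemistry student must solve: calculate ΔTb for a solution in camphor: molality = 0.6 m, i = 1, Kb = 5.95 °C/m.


ΔTb = Kb × m × i
= 5.95 × 0.6 × 1
= 3.57 °C

3.57 °C


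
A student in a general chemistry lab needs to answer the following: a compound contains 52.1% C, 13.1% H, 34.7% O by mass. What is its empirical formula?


Assume 100 g sample. Moles of each element:
  C: 52.1/12.01 = 4.338 mol
  H: 13.1/1.008 = 12.996 mol
  O: 34.7/16.0 = 2.169 mol
Divide by smallest (2.169):
  C: 4.338/2.169 = 2.0
  H: 12.996/2.169 = 5.99
  O: 2.169/2.169 = 1.0
Empirical formula: C2H6O

C2H6O


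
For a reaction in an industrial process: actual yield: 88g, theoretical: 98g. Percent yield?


% yield = actual/theoretical × 100
= 88/98 × 100
= 89.8%

89.8%


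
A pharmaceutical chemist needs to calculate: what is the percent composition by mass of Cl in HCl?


M(HCl) = 1×1.008 + 1×35.45 = 36.458 g/mol
Mass of Cl = 1 × 35.45 = 35.45 g/mol
% Cl = 35.45/36.458 × 100 = 97.24%

97.24%


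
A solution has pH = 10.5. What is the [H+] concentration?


[H+] = 10^(-pH) = 10^(-10.5)
= 3.16×10^-11 M

3.16×10^-11 M


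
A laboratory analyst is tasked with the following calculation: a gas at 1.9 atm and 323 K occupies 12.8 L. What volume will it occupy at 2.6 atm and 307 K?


P1V1/T1 = P2V2/T2
V2 = P1V1T2/(T1P2)
= 1.9×12.8×307/(323×2.6)
= 8.89 L

8.89 L


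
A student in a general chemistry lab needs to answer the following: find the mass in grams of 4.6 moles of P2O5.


M(P2O5) = 141.94 g/mol
mass = n × M = 4.6 × 141.94 = 652.92 g

652.92 g


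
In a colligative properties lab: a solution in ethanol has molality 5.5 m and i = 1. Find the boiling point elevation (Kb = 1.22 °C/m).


ΔTb = Kb × m × i
= 1.22 × 5.5 × 1
= 6.71 °C

6.71 °C


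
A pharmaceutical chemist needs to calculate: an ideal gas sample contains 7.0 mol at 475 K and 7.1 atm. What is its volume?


PV = nRT  (R = 0.08206 L·atm/(mol·K))
V = nRT/P = 7.0×0.08206×475/7.1
= 38.43 L

38.43 L


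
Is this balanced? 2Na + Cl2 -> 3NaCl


Equation: 2Na + Cl2 -> 3NaCl
Check atoms: Cl: 2≠3, Na: 2≠3
Not balanced

No, not balanced


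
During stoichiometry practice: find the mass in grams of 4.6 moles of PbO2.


M(PbO2) = 239.2 g/mol
mass = n × M = 4.6 × 239.2 = 1100.32 g

1100.32 g


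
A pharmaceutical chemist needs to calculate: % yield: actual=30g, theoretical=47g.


% yield = actual/theoretical × 100
= 30/47 × 100
= 63.83%

63.83%


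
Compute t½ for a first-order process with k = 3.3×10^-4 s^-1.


t½ = ln2/k = 0.693147/(3.3×10^-4 s^-1)
= 2100 s

2100 s


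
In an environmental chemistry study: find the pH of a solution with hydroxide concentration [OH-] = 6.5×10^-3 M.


pOH = -log10([OH-]) = -log10(6.5×10^-3)
= 3 - log10(6.5) = 2.19
pH = 14 - pOH = 14 - 2.19 = 11.81

11.81


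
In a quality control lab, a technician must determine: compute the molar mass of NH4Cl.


M(NH4Cl) = 1×14.01 + 4×1.008 + 1×35.45
= 14.01 + 4.03 + 35.45
= 53.49 g/mol

53.49 g/mol


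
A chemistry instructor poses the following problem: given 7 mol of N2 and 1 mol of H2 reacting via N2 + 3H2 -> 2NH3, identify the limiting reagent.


Mole ratio available / coefficient:
  N2: 7/1 = 7.000
  H2: 1/3 = 0.333
Smaller ratio is limiting.

H2


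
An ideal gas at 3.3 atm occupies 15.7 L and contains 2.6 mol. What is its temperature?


PV = nRT  (R = 0.08206 L·atm/(mol·K))
T = PV/(nR) = 3.3×15.7/(2.6×0.08206)
= 51.81/0.213356
= 242.83 K

242.83 K


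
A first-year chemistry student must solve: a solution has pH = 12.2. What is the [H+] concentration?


[H+] = 10^(-pH) = 10^(-12.2)
= 6.31×10^-13 M

6.31×10^-13 M


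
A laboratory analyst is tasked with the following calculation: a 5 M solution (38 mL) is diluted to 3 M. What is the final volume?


C1V1 = C2V2
5 × 38 = 3 × V2
V2 = 190/3 = 63.33 mL

63.33 mL


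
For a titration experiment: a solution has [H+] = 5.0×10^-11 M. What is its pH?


pH = -log10([H+]) = -log10(5.0×10^-11)
= 11 - log10(5.0)
= 11 - 0.7
= 10.3

10.3


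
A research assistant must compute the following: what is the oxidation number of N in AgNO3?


(+1) + x + 3(-2) = 0, so x = +5
Oxidation number: +5

+5


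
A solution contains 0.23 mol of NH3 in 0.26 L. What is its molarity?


M = n/V = 0.23/0.26 = 0.885 mol/L

0.885 M


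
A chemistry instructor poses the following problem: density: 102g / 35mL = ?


ρ = mass/volume
= 102/35
= 2.914 g/mL

2.914 g/mL


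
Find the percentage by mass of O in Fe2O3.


M(Fe2O3) = 2×55.85 + 3×16.0 = 159.70 g/mol
Mass of O = 3 × 16.0 = 48.00 g/mol
% O = 48.00/159.70 × 100 = 30.06%

30.06%


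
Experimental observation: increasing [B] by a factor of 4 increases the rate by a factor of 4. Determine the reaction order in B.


rate ∝ [B]^n
4^n = 4 → n = 1
Order in B: 1

1


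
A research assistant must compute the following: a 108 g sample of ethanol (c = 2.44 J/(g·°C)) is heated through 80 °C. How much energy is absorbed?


q = mcΔT = 108 × 2.44 × 80
= 21081.60 J

21081.60 J


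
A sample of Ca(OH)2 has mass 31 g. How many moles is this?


M(Ca(OH)2) = 74.1 g/mol
n = mass/M = 31/74.1 = 0.4184 mol

0.4184 mol


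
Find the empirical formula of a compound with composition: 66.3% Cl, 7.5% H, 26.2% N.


Assume 100 g sample. Moles of each element:
  Cl: 66.3/35.45 = 1.87 mol
  H: 7.5/1.008 = 7.44 mol
  N: 26.2/14.01 = 1.87 mol
Divide by smallest (1.87):
  Cl: 1.87/1.87 = 1.0
  H: 7.44/1.87 = 3.98
  N: 1.87/1.87 = 1.0
Empirical formula: NH4Cl

NH4Cl


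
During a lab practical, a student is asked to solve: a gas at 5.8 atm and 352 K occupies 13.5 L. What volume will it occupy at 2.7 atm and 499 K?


P1V1/T1 = P2V2/T2
V2 = P1V1T2/(T1P2)
= 5.8×13.5×499/(352×2.7)
= 41.111 L

41.111 L


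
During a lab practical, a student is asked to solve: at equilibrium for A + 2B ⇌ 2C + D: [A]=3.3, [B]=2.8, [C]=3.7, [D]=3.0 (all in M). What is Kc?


Kc = [C]^2[D]/([A][B]^2)
= (3.7^2 × 3.0^1)/(3.3^1 × 2.8^2)
= 41.07/25.872
= 1.587

1.587


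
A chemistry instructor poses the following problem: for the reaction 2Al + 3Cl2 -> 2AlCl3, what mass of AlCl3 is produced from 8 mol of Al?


Mole ratio AlCl3:Al = 2:2
n(AlCl3) = 8 × 2/2 = 8.000 mol
mass = 8.000 × 133.33 = 1066.64 g

1066.64 g


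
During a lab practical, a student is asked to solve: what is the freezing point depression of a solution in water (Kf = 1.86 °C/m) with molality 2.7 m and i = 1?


ΔTf = Kf × m × i
= 1.86 × 2.7 × 1
= 5.022 °C

5.022 °C


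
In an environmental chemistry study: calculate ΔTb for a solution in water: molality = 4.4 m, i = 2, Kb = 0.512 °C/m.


ΔTb = Kb × m × i
= 0.512 × 4.4 × 2
= 4.5056 °C

4.5056 °C


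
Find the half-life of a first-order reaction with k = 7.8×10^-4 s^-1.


t½ = ln2/k = 0.693147/(7.8×10^-4 s^-1)
= 888.7 s

888.7 s


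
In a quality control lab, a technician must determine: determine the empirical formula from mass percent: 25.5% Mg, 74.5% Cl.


Assume 100 g sample. Moles of each element:
  Mg: 25.5/24.31 = 1.049 mol
  Cl: 74.5/35.45 = 2.102 mol
Divide by smallest (1.049):
  Mg: 1.049/1.049 = 1.0
  Cl: 2.102/1.049 = 2.0
Empirical formula: MgCl2

MgCl2


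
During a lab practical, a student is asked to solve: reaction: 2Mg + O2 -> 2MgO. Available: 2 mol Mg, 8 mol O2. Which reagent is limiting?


Mole ratio available / coefficient:
  Mg: 2/2 = 1.000
  O2: 8/1 = 8.000
Smaller ratio is limiting.

Mg


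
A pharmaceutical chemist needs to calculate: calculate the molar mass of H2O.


M(H2O) = 2×1.008 + 1×16.0
= 2.02 + 16.0
= 18.02 g/mol

18.02 g/mol


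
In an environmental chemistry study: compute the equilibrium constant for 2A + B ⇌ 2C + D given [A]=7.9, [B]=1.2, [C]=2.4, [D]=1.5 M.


Kc = [C]^2[D]/([A]^2[B])
= (2.4^2 × 1.5^1)/(7.9^2 × 1.2^1)
= 8.64/74.892
= 0.1154

0.1154


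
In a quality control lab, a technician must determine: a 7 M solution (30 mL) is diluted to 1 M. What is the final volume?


C1V1 = C2V2
7 × 30 = 1 × V2
V2 = 210/1 = 210.0 mL

210.0 mL


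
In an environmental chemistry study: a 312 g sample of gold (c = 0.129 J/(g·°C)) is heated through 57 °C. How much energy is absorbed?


q = mcΔT = 312 × 0.129 × 57
= 2294.14 J

2294.14 J


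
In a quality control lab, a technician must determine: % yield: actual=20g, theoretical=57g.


% yield = actual/theoretical × 100
= 20/57 × 100
= 35.09%

35.09%


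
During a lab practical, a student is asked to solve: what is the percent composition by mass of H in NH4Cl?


M(NH4Cl) = 1×14.01 + 4×1.008 + 1×35.45 = 53.492 g/mol
Mass of H = 4 × 1.008 = 4.032 g/mol
% H = 4.032/53.492 × 100 = 7.54%

7.54%


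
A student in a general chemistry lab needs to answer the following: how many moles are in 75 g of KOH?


M(KOH) = 56.11 g/mol
n = mass/M = 75/56.11 = 1.3367 mol

1.3367 mol


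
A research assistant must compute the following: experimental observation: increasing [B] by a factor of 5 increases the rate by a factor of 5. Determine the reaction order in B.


rate ∝ [B]^n
5^n = 5 → n = 1
Order in B: 1

1


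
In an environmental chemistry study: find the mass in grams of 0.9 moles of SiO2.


M(SiO2) = 60.09 g/mol
mass = n × M = 0.9 × 60.09 = 54.08 g

54.08 g


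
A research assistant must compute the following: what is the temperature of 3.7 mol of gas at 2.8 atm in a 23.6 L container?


PV = nRT  (R = 0.08206 L·atm/(mol·K))
T = PV/(nR) = 2.8×23.6/(3.7×0.08206)
= 66.08/0.303622
= 217.64 K

217.64 K


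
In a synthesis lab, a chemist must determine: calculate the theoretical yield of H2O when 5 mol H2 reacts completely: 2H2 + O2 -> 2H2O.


Mole ratio H2O:H2 = 2:2
n(H2O) = 5 × 2/2 = 5.000 mol
mass = 5.000 × 18.02 = 90.1 g

90.1 g


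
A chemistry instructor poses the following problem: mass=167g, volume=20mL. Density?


ρ = mass/volume
= 167/20
= 8.35 g/mL

8.35 g/mL


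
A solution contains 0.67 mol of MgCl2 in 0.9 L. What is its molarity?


M = n/V = 0.67/0.9 = 0.744 mol/L

0.744 M


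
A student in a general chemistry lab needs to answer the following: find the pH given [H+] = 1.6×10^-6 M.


pH = -log10([H+]) = -log10(1.6×10^-6)
= 6 - log10(1.6)
= 6 - 0.2
= 5.8

5.8


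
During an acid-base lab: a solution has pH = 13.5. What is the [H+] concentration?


[H+] = 10^(-pH) = 10^(-13.5)
= 3.16×10^-14 M

3.16×10^-14 M


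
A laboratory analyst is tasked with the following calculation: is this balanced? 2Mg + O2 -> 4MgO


Equation: 2Mg + O2 -> 4MgO
Check atoms: Mg: 2≠4, O: 2≠4
Not balanced

No, not balanced


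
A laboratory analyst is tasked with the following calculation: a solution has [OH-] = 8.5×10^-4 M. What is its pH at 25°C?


pOH = -log10([OH-]) = -log10(8.5×10^-4)
= 4 - log10(8.5) = 3.07
pH = 14 - pOH = 14 - 3.07 = 10.93

10.93


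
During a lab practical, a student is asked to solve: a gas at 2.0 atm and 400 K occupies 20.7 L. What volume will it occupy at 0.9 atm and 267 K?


P1V1/T1 = P2V2/T2
V2 = P1V1T2/(T1P2)
= 2.0×20.7×267/(400×0.9)
= 30.705 L

30.705 L


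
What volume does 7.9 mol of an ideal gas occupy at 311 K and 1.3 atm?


PV = nRT  (R = 0.08206 L·atm/(mol·K))
V = nRT/P = 7.9×0.08206×311/1.3
= 155.087 L

155.087 L


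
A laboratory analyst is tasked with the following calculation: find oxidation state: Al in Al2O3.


Al is +3
Oxidation number: +3

+3


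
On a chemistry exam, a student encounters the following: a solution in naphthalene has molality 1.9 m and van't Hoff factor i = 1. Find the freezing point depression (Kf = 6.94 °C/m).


ΔTf = Kf × m × i
= 6.94 × 1.9 × 1
= 13.186 °C

13.186 °C


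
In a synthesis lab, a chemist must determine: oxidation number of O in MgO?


O is usually -2
Oxidation number: -2

-2


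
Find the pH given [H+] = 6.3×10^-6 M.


pH = -log10([H+]) = -log10(6.3×10^-6)
= 6 - log10(6.3)
= 6 - 0.8
= 5.2

5.2


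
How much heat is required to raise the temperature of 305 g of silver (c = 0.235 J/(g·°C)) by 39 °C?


q = mcΔT = 305 × 0.235 × 39
= 2795.33 J

2795.33 J


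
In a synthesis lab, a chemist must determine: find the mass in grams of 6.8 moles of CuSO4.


M(CuSO4) = 159.62 g/mol
mass = n × M = 6.8 × 159.62 = 1085.42 g

1085.42 g


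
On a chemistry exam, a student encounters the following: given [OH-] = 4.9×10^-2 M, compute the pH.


pOH = -log10([OH-]) = -log10(4.9×10^-2)
= 2 - log10(4.9) = 1.31
pH = 14 - pOH = 14 - 1.31 = 12.69

12.69


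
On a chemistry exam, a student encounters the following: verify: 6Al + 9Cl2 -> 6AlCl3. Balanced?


Equation: 6Al + 9Cl2 -> 6AlCl3
Check atoms: Al: 6=6, Cl: 18=18
Balanced

Yes, balanced


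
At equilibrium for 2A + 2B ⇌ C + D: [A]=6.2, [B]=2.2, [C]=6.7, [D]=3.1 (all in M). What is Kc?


Kc = [C][D]/([A]^2[B]^2)
= (6.7^1 × 3.1^1)/(6.2^2 × 2.2^2)
= 20.77/186.0496
= 0.1116

0.1116


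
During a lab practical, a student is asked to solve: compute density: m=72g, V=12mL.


ρ = mass/volume
= 72/12
= 6.0 g/mL

6.0 g/mL


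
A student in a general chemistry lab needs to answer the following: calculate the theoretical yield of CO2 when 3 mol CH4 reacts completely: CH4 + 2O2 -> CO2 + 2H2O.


Mole ratio CO2:CH4 = 1:1
n(CO2) = 3 × 1/1 = 3.000 mol
mass = 3.000 × 44.01 = 132.03 g

132.03 g


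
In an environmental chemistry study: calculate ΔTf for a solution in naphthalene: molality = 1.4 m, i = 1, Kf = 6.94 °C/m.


ΔTf = Kf × m × i
= 6.94 × 1.4 × 1
= 9.716 °C

9.716 °C


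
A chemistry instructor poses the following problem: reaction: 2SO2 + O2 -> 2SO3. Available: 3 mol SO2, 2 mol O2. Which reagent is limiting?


Mole ratio available / coefficient:
  SO2: 3/2 = 1.500
  O2: 2/1 = 2.000
Smaller ratio is limiting.

SO2


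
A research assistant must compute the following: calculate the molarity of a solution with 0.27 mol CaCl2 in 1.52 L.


M = n/V = 0.27/1.52 = 0.178 mol/L

0.178 M


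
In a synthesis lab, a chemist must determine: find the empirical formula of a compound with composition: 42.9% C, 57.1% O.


Assume 100 g sample. Moles of each element:
  C: 42.9/12.01 = 3.572 mol
  O: 57.1/16.0 = 3.569 mol
Divide by smallest (3.569):
  C: 3.572/3.569 = 1.0
  O: 3.569/3.569 = 1.0
Empirical formula: CO

CO


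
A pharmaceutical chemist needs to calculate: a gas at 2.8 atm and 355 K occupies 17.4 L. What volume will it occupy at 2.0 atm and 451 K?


P1V1/T1 = P2V2/T2
V2 = P1V1T2/(T1P2)
= 2.8×17.4×451/(355×2.0)
= 30.947 L

30.947 L


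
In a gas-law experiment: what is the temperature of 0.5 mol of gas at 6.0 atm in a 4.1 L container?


PV = nRT  (R = 0.08206 L·atm/(mol·K))
T = PV/(nR) = 6.0×4.1/(0.5×0.08206)
= 24.60/0.041030
= 599.56 K

599.56 K
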